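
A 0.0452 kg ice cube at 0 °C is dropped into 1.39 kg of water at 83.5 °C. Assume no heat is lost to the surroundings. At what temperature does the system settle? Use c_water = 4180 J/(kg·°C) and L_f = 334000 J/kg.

Energy conservation, ΣQ = 0:
melt ice: 0.0452×334000 = 15097; meltwater 0→T: 0.0452×4180×T = 188.94 T; water cools: 1.39×4180×(T − 83.5) = 5810.2(T − 83.5)
5999.1 T = 485152 − 15097 = 470055
T ≈ 78.35 °C. Since T > 0 °C, the all-ice-melts assumption holds.

T_f ≈ 78.4 °C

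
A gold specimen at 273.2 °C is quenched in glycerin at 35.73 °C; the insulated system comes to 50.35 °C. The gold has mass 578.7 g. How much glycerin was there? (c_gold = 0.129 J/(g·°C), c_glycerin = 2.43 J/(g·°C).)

m ≈ 468 g

Let T be the final temperature. ΣQ_i = 0:
578.7·0.129·(50.35 − 273.2) + m·2.43·(50.35 − 35.73) = 0
35.53 m = 16636
m = 16636/35.53 ≈ 468.3 g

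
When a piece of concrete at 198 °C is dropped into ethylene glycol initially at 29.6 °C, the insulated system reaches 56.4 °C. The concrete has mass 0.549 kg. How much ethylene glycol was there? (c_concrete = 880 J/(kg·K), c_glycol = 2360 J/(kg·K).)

m ≈ 1.08 kg

Heat gained plus heat lost sum to zero:
0.549×880×(56.4 − 198) + m×2360×(56.4 − 29.6) = 0
63248 m = 68410
m = 68410/63248 ≈ 1.082 kg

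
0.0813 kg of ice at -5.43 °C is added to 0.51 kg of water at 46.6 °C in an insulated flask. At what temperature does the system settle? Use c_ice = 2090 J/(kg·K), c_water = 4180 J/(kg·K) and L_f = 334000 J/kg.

T_f ≈ 28.8 °C

Net heat exchanged in the isolated system is zero:
ice -5.43→0 °C: 0.0813·2090·5.43 = 922.65
  melt ice: 0.0813·334000 = 27154
  meltwater 0→T: 0.0813·4180·T = 339.83 T
  water cools: 0.51·4180·(T − 46.6) = 2131.8(T − 46.6)
2471.6 T = 99342 − 28077 = 71265
T ≈ 28.83 °C — above 0 °C, consistent with complete melting.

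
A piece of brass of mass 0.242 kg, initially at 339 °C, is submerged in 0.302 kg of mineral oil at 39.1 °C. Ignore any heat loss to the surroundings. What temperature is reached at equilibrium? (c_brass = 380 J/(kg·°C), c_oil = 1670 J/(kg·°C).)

Heat gained plus heat lost sum to zero:
0.242*380*(T − 339) + 0.302*1670*(T − 39.1) = 0
91.96(T − 339) + 504.34(T − 39.1) = 0
596.3 T = 50894
T = 50894/596.3 ≈ 85.35 °C

T_f ≈ 85.3 °C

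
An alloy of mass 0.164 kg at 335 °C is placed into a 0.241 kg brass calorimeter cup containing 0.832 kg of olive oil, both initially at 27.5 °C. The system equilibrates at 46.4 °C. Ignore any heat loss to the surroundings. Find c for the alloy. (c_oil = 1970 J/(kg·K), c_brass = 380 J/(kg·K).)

Energy conservation, ΣQ = 0:
0.164·c·(46.4 − 335) + 0.832·1970·(46.4 − 27.5) + 0.241·380·(46.4 − 27.5) = 0
-47.33 c = -32709
c = -32709/-47.33 ≈ 691.1 J/(kg·K)

c ≈ 691 J/(kg·K)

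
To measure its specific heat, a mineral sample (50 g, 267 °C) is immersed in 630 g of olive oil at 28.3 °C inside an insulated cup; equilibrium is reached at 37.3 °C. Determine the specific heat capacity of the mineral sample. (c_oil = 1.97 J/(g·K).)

c ≈ 0.973 J/(g·K)

Heat lost by the mineral sample = heat gained by the oil:
50×c×(267 − 37.3) = 630×1.97×(37.3 − 28.3)
11485 c = 11170  ⇒  c ≈ 0.9726 J/(g·K)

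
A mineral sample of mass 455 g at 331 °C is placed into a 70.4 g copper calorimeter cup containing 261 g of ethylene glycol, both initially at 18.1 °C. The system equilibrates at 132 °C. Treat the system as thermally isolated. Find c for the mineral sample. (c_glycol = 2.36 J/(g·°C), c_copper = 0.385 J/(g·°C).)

c ≈ 0.809 J/(g·°C)

Energy conservation, ΣQ = 0:
455·c·(132 − 331) + 261·2.36·(132 − 18.1) + 70.4·0.385·(132 − 18.1) = 0
-90545 c = -73245
c = -73245/-90545 ≈ 0.8089 J/(g·°C)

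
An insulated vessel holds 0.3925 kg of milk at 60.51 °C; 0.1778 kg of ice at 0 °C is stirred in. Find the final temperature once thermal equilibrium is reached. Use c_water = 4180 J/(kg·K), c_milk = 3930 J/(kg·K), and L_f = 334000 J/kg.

T_f ≈ 14.9 °C

Energy conservation, ΣQ = 0:
melt ice: 0.1778×334000 = 59385
  warm the meltwater: 743.2 T
  milk cools: 0.3925×3930×(T − 60.51) = 1542.5(T − 60.51)
2285.7 T = 93338 − 59385 = 33953
T ≈ 14.85 °C. Since T > 0 °C, the all-ice-melts assumption holds.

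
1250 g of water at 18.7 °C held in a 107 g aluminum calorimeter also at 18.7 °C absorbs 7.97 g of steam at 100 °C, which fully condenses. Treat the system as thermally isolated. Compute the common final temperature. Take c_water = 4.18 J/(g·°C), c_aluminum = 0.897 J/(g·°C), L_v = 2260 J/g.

T_f ≈ 22.6 °C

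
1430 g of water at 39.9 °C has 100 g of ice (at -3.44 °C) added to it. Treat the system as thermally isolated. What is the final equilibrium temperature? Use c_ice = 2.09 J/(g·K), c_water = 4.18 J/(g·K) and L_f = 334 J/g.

Energy conservation, ΣQ = 0:
ice -3.44→0 °C: 100·2.09·3.44 = 718.96; latent heat to melt: 100·334 = 33400; meltwater 0→T: 100·4.18·T = 418 T; water cools: 1430·4.18·(T − 39.9) = 5977.4(T − 39.9)
6395.4 T = 238498 − 34119 = 204379
T ≈ 31.96 °C — above 0 °C, consistent with complete melting.

T_f ≈ 32.0 °C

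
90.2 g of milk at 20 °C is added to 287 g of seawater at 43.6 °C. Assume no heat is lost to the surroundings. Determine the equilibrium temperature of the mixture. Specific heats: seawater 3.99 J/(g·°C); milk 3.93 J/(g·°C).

T_f ≈ 38.0 °C

Conservation of energy gives ΣQ = 0:
287·3.99·(T − 43.6) + 90.2·3.93·(T − 20) = 0
1145.1(T − 43.6) + 354.49(T − 20) = 0
1499.6 T = 57017
T = 57017/1499.6 ≈ 38.02 °C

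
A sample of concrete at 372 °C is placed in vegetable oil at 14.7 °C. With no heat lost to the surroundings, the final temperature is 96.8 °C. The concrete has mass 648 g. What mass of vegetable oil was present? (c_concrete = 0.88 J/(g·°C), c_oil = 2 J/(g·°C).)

Let T be the final temperature. ΣQ_i = 0:
648×0.88×(96.8 − 372) + m×2×(96.8 − 14.7) = 0
164.2 m = 156930
m = 156930/164.2 ≈ 955.7 g

m ≈ 956 g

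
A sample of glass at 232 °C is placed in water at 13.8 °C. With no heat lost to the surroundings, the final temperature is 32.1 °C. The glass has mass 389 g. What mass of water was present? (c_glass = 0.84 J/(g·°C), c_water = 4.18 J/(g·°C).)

m ≈ 854 g

|Q_glass| = |Q_water|:
389×0.84×(232 − 32.1) = m×4.18×(32.1 − 13.8)
76.49 m = 65319  ⇒  m ≈ 853.9 g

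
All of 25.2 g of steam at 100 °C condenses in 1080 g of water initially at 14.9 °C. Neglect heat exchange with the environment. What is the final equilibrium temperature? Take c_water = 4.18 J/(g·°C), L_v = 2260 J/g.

T_f ≈ 29.2 °C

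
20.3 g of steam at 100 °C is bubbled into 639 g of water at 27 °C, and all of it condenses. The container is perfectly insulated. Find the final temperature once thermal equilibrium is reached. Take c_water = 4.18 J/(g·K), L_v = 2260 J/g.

T_f ≈ 45.9 °C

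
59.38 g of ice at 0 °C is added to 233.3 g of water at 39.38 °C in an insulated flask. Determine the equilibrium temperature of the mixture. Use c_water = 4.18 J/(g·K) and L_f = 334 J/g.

T_f ≈ 15.2 °C

Heat gained plus heat lost sum to zero:
melt ice: 59.38×334 = 19833; warm the meltwater: 248.21 T; water cools: 233.3×4.18×(T − 39.38) = 975.19(T − 39.38)
1223.4 T = 38403 − 19833 = 18570
T ≈ 15.18 °C (positive, so assuming full melt was valid).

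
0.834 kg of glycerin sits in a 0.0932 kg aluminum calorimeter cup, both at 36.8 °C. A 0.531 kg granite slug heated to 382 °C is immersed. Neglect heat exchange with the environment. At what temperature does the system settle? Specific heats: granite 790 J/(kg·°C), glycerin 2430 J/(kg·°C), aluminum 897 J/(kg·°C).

T_f ≈ 94.0 °C

Conservation of energy gives ΣQ = 0:
0.531*790*(T − 382) + 0.834*2430*(T − 36.8) + 0.0932*897*(T − 36.8) = 0
419.49(T − 382) + 2026.6(T − 36.8) + 83.6(T − 36.8) = 0
2529.7 T = 237901
T = 237901/2529.7 ≈ 94.04 °C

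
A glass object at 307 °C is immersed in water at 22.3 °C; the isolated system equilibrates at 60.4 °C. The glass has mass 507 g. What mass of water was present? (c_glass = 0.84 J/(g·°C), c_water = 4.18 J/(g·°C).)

Heat gained plus heat lost sum to zero:
507×0.84×(60.4 − 307) + m×4.18×(60.4 − 22.3) = 0
159.26 m = 105022
m = 105022/159.26 ≈ 659.4 g

m ≈ 659 g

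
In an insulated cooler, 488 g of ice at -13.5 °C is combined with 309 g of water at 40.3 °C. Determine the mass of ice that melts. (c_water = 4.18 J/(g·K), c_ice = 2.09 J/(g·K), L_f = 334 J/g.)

m_melted ≈ 115 g

Water can give up m c ΔT = 309×4.18×40.3 = 52052 J before reaching 0 °C.
Warming the ice to 0 °C takes 488×2.09×13.5 = 13769 J, leaving 38283 J for melting.
Fully melting the ice requires m_ice L_f = 488×334 = 162992 J.
That's not enough to melt it all — equilibrium is at 0 °C with ice remaining.
m_melted×334 = 38283  ⇒  m_melted ≈ 114.6 g.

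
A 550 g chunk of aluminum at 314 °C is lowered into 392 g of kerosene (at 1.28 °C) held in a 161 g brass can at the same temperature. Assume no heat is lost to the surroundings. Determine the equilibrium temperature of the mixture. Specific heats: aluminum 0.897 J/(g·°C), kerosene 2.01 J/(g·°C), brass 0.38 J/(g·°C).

T_f ≈ 116.2 °C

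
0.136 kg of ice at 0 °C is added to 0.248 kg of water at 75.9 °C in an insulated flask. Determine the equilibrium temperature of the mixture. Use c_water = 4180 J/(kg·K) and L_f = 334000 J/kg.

Setting the total heat transfer to zero:
fusion: m_ice L_f = 0.136×334000 = 45424; meltwater 0→T: 0.136×4180×T = 568.48 T; water: 1036.6(T − 75.9)
1605.1 T = 78681 − 45424 = 33257
T ≈ 20.72 °C. Since T > 0 °C, the all-ice-melts assumption holds.

T_f ≈ 20.7 °C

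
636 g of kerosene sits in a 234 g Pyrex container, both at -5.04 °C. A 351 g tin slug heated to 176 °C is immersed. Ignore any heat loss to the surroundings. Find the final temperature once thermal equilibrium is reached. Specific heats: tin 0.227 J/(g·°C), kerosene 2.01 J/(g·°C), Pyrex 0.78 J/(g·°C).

T_f ≈ 4.3 °C

Conservation of energy gives ΣQ = 0:
351·0.227·(T − 176) + 636·2.01·(T − (-5.04)) + 234·0.78·(T − (-5.04)) = 0
(79.68 + 1278.4 + 182.52) T = 79.68·176 + 1278.4·(-5.04) + 182.52·(-5.04)
T = 6660.3/1540.6 ≈ 4.32 °C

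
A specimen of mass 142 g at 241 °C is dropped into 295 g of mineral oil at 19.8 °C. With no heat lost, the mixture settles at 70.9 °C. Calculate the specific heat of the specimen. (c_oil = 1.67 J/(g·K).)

c ≈ 1.04 J/(g·K)

Conservation of energy gives ΣQ = 0:
142×c×(70.9 − 241) + 295×1.67×(70.9 − 19.8) = 0
-24154 c = -25174
c = -25174/-24154 ≈ 1.042 J/(g·K)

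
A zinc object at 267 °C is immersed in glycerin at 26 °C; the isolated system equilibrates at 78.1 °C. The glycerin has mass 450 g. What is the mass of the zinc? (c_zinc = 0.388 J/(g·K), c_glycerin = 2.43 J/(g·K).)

m ≈ 777 g

|Q_zinc| = |Q_glycerin|:
m·0.388·(267 − 78.1) = 450·2.43·(78.1 − 26)
73.29 m = 56971  ⇒  m ≈ 777.3 g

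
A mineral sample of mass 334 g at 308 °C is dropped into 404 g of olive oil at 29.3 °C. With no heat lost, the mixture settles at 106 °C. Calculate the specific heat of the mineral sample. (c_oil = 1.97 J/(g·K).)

m_s c (T_s − T_f) = m_oil c_oil (T_f − T_0):
334×c×(308 − 106) = 404×1.97×(106 − 29.3)
67468 c = 61044  ⇒  c ≈ 0.9048 J/(g·K)

c ≈ 0.905 J/(g·K)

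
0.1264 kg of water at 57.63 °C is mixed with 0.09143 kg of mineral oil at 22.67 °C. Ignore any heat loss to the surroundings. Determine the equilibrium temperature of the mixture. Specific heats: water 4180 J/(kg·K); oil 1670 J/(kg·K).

T_f ≈ 49.8 °C

Set heat shed by the hot body equal to heat absorbed by the cold body:
0.1264*4180*(57.63 − T) = 0.09143*1670*(T − 22.67)
528.35(57.63 − T) = 152.69(T − 22.67)
681.04 T = 33910  ⇒  T ≈ 49.79 °C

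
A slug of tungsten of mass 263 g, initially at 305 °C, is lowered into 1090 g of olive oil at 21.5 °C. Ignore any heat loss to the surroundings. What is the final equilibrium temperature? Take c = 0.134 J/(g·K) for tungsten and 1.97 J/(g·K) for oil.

T_f ≈ 26.1 °C

|Q_tungsten| = |Q_oil|:
263*0.134*(305 − T) = 1090*1.97*(T − 21.5)
35.24(305 − T) = 2147.3(T − 21.5)
2182.5 T = 56916  ⇒  T ≈ 26.08 °C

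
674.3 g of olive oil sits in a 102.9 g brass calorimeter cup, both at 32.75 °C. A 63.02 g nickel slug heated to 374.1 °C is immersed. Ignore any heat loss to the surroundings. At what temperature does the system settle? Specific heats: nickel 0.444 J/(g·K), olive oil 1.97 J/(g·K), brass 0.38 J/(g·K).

T_f ≈ 39.6 °C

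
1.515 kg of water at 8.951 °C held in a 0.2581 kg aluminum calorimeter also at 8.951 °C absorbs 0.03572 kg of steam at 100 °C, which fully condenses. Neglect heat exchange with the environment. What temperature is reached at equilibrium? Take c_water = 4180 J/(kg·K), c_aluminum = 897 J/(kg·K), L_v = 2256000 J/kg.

Conservation of energy gives ΣQ = 0:
steam→water at 100 °C releases m L_v = 0.03572×2256000 = 80584
  condensed water 100 °C→T: 149.31(T − 100)
  original water: 6332.7(T − 8.951)
  cup: 231.52(T − 8.951)
6713.5 T = 80584 + 14931 + 58756 = 154272
T ≈ 22.98 °C, under the boiling point, so the assumption holds.

T_f ≈ 23.0 °C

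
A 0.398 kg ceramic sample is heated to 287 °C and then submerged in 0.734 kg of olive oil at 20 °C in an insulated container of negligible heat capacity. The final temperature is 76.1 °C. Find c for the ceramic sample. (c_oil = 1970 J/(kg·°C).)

c ≈ 966 J/(kg·°C)

m_s c (T_s − T_f) = m_oil c_oil (T_f − T_0):
0.398·c·(287 − 76.1) = 0.734·1970·(76.1 − 20)
83.94 c = 81119  ⇒  c ≈ 966.4 J/(kg·°C)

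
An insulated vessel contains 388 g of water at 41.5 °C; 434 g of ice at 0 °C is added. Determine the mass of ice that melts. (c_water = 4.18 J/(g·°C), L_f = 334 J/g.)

m_melted ≈ 202 g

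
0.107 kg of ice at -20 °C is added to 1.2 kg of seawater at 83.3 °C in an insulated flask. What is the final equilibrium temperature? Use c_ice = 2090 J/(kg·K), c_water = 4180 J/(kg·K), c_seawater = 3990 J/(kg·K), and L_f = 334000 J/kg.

T_f ≈ 68.5 °C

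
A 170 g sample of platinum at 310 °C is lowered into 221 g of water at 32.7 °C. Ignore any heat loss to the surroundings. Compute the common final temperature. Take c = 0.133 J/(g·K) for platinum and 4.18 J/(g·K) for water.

Setting the total heat transfer to zero:
170×0.133×(T − 310) + 221×4.18×(T − 32.7) = 0
946.39 T = 37217
T ≈ 39.32 °C

T_f ≈ 39.3 °C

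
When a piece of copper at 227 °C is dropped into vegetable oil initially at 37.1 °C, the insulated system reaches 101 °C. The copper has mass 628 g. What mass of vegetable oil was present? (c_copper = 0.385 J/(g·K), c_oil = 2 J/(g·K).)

|Q_copper| = |Q_oil|:
628·0.385·(227 − 101) = m·2·(101 − 37.1)
127.8 m = 30464  ⇒  m ≈ 238.4 g

m ≈ 238 g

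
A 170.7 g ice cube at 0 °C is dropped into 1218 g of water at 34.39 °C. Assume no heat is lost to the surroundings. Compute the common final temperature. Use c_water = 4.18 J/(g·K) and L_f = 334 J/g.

T_f ≈ 20.3 °C

Energy conservation, ΣQ = 0:
melt ice: 170.7·334 = 57014
  meltwater 0→T: 170.7·4.18·T = 713.53 T
  water cools: 1218·4.18·(T − 34.39) = 5091.2(T − 34.39)
5804.8 T = 175088 − 57014 = 118074
T ≈ 20.34 °C. Since T > 0 °C, the all-ice-melts assumption holds.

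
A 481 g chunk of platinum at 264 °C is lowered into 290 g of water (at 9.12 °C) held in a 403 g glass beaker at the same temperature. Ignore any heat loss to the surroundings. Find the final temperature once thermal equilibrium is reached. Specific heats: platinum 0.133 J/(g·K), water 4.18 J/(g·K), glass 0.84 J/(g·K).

Let T be the final temperature. ΣQ_i = 0:
481*0.133*(T − 264) + 290*4.18*(T − 9.12) + 403*0.84*(T − 9.12) = 0
(63.97 + 1212.2 + 338.52) T = 63.97*264 + 1212.2*9.12 + 338.52*9.12
T = 31031/1614.7 ≈ 19.22 °C

T_f ≈ 19.2 °C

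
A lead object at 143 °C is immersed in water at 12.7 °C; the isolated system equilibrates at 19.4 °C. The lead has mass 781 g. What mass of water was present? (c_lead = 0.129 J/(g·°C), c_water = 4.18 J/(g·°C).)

m ≈ 445 g

Conservation of energy gives ΣQ = 0:
781×0.129×(19.4 − 143) + m×4.18×(19.4 − 12.7) = 0
28.01 m = 12453
m = 12453/28.01 ≈ 444.6 g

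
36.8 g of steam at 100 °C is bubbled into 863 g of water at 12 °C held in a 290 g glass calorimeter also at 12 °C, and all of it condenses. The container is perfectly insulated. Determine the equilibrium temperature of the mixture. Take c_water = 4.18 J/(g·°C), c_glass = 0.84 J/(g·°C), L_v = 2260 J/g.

Energy conservation, ΣQ = 0:
condense steam: −36.8×2260 = −83168; condensed water 100 °C→T: 153.82(T − 100); original water: 3607.3(T − 12); glass cup: 290×0.84×(T − 12) = 243.6(T − 12)
4004.8 T = 83168 + 15382 + 46211 = 144762
T ≈ 36.15 °C (< 100 °C, so full condensation is consistent).

T_f ≈ 36.1 °C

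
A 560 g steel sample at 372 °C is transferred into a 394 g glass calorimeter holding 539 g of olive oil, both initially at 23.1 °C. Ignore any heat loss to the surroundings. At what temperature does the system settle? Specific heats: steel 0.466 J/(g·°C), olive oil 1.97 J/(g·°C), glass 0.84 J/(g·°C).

Conservation of energy gives ΣQ = 0:
560·0.466·(T − 372) + 539·1.97·(T − 23.1) + 394·0.84·(T − 23.1) = 0
260.96(T − 372) + 1061.8(T − 23.1) + 330.96(T − 23.1) = 0
1653.8 T = 129251
T = 129251/1653.8 ≈ 78.16 °C

T_f ≈ 78.2 °C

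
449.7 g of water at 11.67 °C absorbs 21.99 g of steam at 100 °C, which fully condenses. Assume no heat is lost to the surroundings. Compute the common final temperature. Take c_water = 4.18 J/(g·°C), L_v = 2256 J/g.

T_f ≈ 40.9 °C

Net heat exchanged in the isolated system is zero:
condense steam: −21.99·2256 = −49609
  condensate cools 100→T: 21.99·4.18·(T − 100) = 91.92(T − 100)
  water warms: 449.7·4.18·(T − 11.67) = 1879.7(T − 11.67)
1971.7 T = 49609 + 9191.8 + 21937 = 80738
T ≈ 40.95 °C (< 100 °C, so full condensation is consistent).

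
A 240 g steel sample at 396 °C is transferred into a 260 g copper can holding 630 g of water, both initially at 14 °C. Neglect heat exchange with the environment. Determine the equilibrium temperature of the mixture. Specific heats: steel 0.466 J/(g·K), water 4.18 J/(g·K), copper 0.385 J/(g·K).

T_f ≈ 29.0 °C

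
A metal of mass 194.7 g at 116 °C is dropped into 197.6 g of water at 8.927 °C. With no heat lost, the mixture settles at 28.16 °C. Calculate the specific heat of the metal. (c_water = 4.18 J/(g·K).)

Heat lost by the metal = heat gained by the water:
194.7×c×(116 − 28.16) = 197.6×4.18×(28.16 − 8.927)
17102 c = 15886  ⇒  c ≈ 0.9289 J/(g·K)

c ≈ 0.929 J/(g·K)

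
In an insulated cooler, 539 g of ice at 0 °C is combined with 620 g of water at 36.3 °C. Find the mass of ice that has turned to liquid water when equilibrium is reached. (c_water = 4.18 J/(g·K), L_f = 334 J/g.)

Water can give up m c ΔT = 620×4.18×36.3 = 94075 J before reaching 0 °C.
To melt every bit of ice: 539×334 = 180026 J.
That's not enough to melt it all — equilibrium is at 0 °C with ice remaining.
m_melted×334 = 94075  ⇒  m_melted ≈ 281.7 g.

m_melted ≈ 282 g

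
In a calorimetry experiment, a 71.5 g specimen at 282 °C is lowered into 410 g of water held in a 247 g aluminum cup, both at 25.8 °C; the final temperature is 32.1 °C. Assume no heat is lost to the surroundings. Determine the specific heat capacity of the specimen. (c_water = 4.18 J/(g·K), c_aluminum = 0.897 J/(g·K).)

c ≈ 0.682 J/(g·K)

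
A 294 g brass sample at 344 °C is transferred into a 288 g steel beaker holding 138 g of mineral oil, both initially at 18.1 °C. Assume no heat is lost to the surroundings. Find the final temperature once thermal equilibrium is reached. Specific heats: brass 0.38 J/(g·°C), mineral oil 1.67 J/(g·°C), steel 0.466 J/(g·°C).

Setting the total heat transfer to zero:
294·0.38·(T − 344) + 138·1.67·(T − 18.1) + 288·0.466·(T − 18.1) = 0
111.72(T − 344) + 230.46(T − 18.1) + 134.21(T − 18.1) = 0
476.39 T = 45032
T = 45032/476.39 ≈ 94.53 °C

T_f ≈ 94.5 °C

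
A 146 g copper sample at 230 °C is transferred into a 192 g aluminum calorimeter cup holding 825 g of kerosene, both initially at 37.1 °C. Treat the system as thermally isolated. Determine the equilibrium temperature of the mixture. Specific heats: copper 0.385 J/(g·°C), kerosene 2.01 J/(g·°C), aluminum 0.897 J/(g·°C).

Energy conservation, ΣQ = 0:
146*0.385*(T − 230) + 825*2.01*(T − 37.1) + 192*0.897*(T − 37.1) = 0
(56.21 + 1658.2 + 172.22) T = 56.21*230 + 1658.2*37.1 + 172.22*37.1
T = 80839 / 1886.7 = 42.8 °C

T_f ≈ 42.8 °C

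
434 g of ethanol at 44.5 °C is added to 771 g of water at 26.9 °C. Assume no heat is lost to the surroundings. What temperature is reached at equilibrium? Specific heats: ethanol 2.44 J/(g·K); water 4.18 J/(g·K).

|Q_ethanol| = |Q_water|:
434*2.44*(44.5 − T) = 771*4.18*(T − 26.9)
1059(44.5 − T) = 3222.8(T − 26.9)
4281.7 T = 133817  ⇒  T ≈ 31.25 °C

T_f ≈ 31.3 °C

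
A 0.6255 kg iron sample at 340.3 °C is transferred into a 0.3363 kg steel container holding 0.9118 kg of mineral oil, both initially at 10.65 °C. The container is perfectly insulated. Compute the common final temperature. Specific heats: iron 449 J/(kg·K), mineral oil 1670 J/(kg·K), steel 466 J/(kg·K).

Heat gained plus heat lost sum to zero:
0.6255*449*(T − 340.3) + 0.9118*1670*(T − 10.65) + 0.3363*466*(T − 10.65) = 0
280.85(T − 340.3) + 1522.7(T − 10.65) + 156.72(T − 10.65) = 0
1960.3 T = 113459
T = 113459/1960.3 ≈ 57.88 °C

T_f ≈ 57.9 °C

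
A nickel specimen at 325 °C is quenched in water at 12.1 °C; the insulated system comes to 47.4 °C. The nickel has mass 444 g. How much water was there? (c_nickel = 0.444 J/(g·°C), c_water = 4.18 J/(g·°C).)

Heat gained plus heat lost sum to zero:
444·0.444·(47.4 − 325) + m·4.18·(47.4 − 12.1) = 0
147.55 m = 54725
m = 54725/147.55 ≈ 370.9 g

m ≈ 371 g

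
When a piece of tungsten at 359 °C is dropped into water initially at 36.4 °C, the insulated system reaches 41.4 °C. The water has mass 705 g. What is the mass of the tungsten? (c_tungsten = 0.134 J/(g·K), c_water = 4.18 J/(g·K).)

Net heat exchanged in the isolated system is zero:
m×0.134×(41.4 − 359) + 705×4.18×(41.4 − 36.4) = 0
-42.56 m = -14734
m = -14734/-42.56 ≈ 346.2 g

m ≈ 346 g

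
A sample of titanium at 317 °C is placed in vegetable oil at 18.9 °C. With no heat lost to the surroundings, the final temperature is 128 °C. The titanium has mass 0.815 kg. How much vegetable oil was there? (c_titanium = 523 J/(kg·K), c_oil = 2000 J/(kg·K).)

Net heat exchanged in the isolated system is zero:
0.815×523×(128 − 317) + m×2000×(128 − 18.9) = 0
218200 m = 80560
m = 80560/218200 ≈ 0.3692 kg

m ≈ 0.369 kg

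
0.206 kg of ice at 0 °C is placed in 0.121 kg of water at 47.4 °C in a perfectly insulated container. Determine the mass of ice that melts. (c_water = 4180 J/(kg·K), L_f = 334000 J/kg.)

m_melted ≈ 0.0718 kg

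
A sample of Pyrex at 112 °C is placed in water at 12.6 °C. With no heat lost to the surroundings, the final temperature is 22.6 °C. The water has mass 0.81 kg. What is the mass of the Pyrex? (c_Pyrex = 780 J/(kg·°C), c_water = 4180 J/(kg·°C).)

|Q_Pyrex| = |Q_water|:
m×780×(112 − 22.6) = 0.81×4180×(22.6 − 12.6)
69732 m = 33858  ⇒  m ≈ 0.4855 kg

m ≈ 0.486 kg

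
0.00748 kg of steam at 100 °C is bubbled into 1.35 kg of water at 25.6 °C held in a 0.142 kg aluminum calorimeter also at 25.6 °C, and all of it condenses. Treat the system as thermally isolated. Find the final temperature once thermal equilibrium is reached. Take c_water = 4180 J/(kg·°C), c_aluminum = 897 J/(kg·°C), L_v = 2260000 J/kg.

Conservation of energy gives ΣQ = 0:
condense steam: −0.00748·2260000 = −16905
  condensate cools 100→T: 0.00748·4180·(T − 100) = 31.27(T − 100)
  water warms: 1.35·4180·(T − 25.6) = 5643(T − 25.6)
  aluminum cup: 0.142·897·(T − 25.6) = 127.37(T − 25.6)
5801.6 T = 16905 + 3126.6 + 147722 = 167753
T ≈ 28.91 °C — below 100 °C, confirming all the steam condensed.

T_f ≈ 28.9 °C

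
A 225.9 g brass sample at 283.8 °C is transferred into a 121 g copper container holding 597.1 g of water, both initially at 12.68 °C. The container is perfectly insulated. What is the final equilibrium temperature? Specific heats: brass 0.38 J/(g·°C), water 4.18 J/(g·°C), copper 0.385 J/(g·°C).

T_f ≈ 21.5 °C

Heat gained plus heat lost sum to zero:
225.9×0.38×(T − 283.8) + 597.1×4.18×(T − 12.68) + 121×0.385×(T − 12.68) = 0
2628.3 T = 56600
T = 56600 / 2628.3 = 21.5 °C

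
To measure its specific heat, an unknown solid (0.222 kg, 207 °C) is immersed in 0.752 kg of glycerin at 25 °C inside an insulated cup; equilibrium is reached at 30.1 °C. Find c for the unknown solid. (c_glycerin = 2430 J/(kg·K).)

c ≈ 237 J/(kg·K)

Conservation of energy gives ΣQ = 0:
0.222×c×(30.1 − 207) + 0.752×2430×(30.1 − 25) = 0
-39.27 c = -9319.5
c = -9319.5/-39.27 ≈ 237.3 J/(kg·K)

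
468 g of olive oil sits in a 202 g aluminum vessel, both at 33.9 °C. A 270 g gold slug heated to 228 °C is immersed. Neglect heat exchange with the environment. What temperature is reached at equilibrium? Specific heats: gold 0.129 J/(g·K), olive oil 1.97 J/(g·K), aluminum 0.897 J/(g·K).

T_f ≈ 39.8 °C

With ΣQ=0 the equilibrium temperature is the m·c-weighted mean:
T_f = (34.83·228 + 921.96·33.9 + 181.19·33.9) / (34.83 + 921.96 + 181.19)
    = 45338 / 1138 ≈ 39.84 °C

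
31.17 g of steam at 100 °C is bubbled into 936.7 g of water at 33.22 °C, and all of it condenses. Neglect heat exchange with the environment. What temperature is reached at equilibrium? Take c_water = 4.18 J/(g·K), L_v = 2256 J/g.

T_f ≈ 52.8 °C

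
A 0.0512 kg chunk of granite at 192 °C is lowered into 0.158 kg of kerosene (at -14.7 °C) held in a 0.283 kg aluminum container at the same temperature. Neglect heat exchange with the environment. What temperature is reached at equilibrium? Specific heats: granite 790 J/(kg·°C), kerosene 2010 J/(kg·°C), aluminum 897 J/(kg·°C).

Energy conservation, ΣQ = 0:
0.0512*790*(T − 192) + 0.158*2010*(T − (-14.7)) + 0.283*897*(T − (-14.7)) = 0
611.88 T = -634.02
T = -634.02/611.88 ≈ -1.04 °C

T_f ≈ -1.0 °C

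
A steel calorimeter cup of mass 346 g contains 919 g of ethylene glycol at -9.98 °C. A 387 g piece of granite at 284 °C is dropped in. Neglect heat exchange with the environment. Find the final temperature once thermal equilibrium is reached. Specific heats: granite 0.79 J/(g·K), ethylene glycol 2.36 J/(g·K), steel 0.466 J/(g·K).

T_f ≈ 24.1 °C

Let T be the final temperature. ΣQ_i = 0:
387·0.79·(T − 284) + 919·2.36·(T − (-9.98)) + 346·0.466·(T − (-9.98)) = 0
(305.73 + 2168.8 + 161.24) T = 305.73·284 + 2168.8·(-9.98) + 161.24·(-9.98)
T = 63573 / 2635.8 = 24.1 °C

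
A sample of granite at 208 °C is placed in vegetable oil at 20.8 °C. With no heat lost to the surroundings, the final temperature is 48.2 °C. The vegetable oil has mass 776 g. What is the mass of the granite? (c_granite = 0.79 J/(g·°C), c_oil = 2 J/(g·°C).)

m ≈ 337 g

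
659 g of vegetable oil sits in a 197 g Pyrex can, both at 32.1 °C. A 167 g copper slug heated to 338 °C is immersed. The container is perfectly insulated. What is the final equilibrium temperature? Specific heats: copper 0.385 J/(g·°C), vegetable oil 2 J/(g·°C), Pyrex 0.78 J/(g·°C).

T_f ≈ 44.9 °C

Energy conservation, ΣQ = 0:
167×0.385×(T − 338) + 659×2×(T − 32.1) + 197×0.78×(T − 32.1) = 0
1536 T = 68972
T = 68972/1536 ≈ 44.90 °C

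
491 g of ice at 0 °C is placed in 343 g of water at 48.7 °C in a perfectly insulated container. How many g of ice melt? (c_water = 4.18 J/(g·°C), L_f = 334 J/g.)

Heat available from the water dropping to 0 °C: 343·4.18·48.7 = 69823 J.
To melt every bit of ice: 491·334 = 163994 J.
Since 69823 < 163994 J, not all the ice melts; equilibrium is at 0 °C.
Mass melted = 69823/334 ≈ 209.1 g.

m_melted ≈ 209 g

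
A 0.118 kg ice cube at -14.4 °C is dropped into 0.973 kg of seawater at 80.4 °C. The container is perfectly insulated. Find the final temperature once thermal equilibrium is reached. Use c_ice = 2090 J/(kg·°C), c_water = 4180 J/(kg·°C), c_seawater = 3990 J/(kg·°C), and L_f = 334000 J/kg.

T_f ≈ 61.5 °C

Sum of m c ΔT and latent-heat terms is zero:
warm ice to 0 °C: 0.118×2090×(0 − (-14.4)) = 3551.3; fusion: m_ice L_f = 0.118×334000 = 39412; warm the meltwater: 493.24 T; seawater: 3882.3(T − 80.4)
4375.5 T = 312135 − 42963 = 269171
T ≈ 61.52 °C — above 0 °C, consistent with complete melting.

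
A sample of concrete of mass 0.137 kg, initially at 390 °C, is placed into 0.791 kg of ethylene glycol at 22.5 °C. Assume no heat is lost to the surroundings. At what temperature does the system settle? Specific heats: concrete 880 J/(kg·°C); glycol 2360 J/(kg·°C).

T_f ≈ 44.8 °C

Heat lost by the concrete equals heat gained by the glycol:
0.137·880·(390 − T) = 0.791·2360·(T − 22.5)
120.56(390 − T) = 1866.8(T − 22.5)
1987.3 T = 89020  ⇒  T ≈ 44.79 °C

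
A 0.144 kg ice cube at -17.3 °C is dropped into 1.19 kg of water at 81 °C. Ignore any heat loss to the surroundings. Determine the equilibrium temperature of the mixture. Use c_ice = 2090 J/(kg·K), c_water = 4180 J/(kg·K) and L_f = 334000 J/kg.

Heat gained plus heat lost sum to zero:
ice -17.3→0 °C: 0.144×2090×17.3 = 5206.6
  melt ice: 0.144×334000 = 48096
  meltwater 0→T: 0.144×4180×T = 601.92 T
  water cools: 1.19×4180×(T − 81) = 4974.2(T − 81)
5576.1 T = 402910 − 53303 = 349608
T ≈ 62.70 °C. Since T > 0 °C, the all-ice-melts assumption holds.

T_f ≈ 62.7 °C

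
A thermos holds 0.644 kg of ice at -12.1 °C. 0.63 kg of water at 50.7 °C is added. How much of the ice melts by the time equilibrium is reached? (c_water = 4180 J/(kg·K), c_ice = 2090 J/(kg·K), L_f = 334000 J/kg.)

Cooling the water to 0 °C releases 0.63×4180×50.7 = 133513 J.
Of that, 0.644×2090×12.1 = 16286 J goes to bring the ice to 0 °C, leaving 117227 J.
To melt every bit of ice: 0.644×334000 = 215096 J.
That's not enough to melt it all — equilibrium is at 0 °C with ice remaining.
m_melt = 117227 / L_f = 0.351 kg.

m_melted ≈ 0.351 kg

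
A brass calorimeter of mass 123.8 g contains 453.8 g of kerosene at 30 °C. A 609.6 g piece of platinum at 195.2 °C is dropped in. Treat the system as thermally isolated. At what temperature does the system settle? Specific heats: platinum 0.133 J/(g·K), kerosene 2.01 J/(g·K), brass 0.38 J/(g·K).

T_f ≈ 42.9 °C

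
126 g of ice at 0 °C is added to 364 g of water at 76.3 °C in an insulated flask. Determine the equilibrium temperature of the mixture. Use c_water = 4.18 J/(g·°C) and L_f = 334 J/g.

Setting the total heat transfer to zero:
fusion: m_ice L_f = 126·334 = 42084; meltwater 0→T: 126·4.18·T = 526.68 T; water cools: 364·4.18·(T − 76.3) = 1521.5(T − 76.3)
2048.2 T = 116092 − 42084 = 74008
T ≈ 36.13 °C. Since T > 0 °C, the all-ice-melts assumption holds.

T_f ≈ 36.1 °C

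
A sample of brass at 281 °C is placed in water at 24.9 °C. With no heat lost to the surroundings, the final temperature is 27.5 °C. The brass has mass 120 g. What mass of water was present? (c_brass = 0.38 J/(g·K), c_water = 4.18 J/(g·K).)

m ≈ 1060 g

Conservation of energy gives ΣQ = 0:
120·0.38·(27.5 − 281) + m·4.18·(27.5 − 24.9) = 0
10.87 m = 11560
m = 11560/10.87 ≈ 1064 g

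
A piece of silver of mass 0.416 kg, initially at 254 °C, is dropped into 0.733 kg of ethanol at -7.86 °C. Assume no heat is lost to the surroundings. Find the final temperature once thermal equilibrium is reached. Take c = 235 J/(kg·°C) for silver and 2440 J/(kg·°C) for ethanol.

T_f ≈ 5.7 °C

With ΣQ=0 the equilibrium temperature is the m·c-weighted mean:
T_f = (97.76*254 + 1788.5*(-7.86)) / (97.76 + 1788.5)
    = 10773 / 1886.3 ≈ 5.71 °C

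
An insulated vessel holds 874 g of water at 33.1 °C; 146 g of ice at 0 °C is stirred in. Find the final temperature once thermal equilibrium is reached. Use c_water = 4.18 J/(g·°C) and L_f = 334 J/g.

T_f ≈ 16.9 °C

Energy balance with sensible and latent terms:
melt ice: 146×334 = 48764
  warm the meltwater: 610.28 T
  water cools: 874×4.18×(T − 33.1) = 3653.3(T − 33.1)
4263.6 T = 120925 − 48764 = 72161
T ≈ 16.92 °C — above 0 °C, consistent with complete melting.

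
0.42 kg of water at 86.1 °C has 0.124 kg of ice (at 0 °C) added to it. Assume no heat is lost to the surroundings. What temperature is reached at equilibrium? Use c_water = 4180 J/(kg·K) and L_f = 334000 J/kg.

T_f ≈ 48.3 °C

Net heat exchanged in the isolated system is zero:
latent heat to melt: 0.124·334000 = 41416; meltwater 0→T: 0.124·4180·T = 518.32 T; water: 1755.6(T − 86.1)
2273.9 T = 151157 − 41416 = 109741
T ≈ 48.26 °C (positive, so assuming full melt was valid).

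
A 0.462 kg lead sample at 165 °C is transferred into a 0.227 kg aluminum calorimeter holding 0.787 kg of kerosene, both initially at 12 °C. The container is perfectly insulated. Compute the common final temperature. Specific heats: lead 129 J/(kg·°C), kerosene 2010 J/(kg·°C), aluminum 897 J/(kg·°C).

T_f ≈ 16.9 °C

Taking heat into each body as positive, Σ m c ΔT = 0:
0.462·129·(T − 165) + 0.787·2010·(T − 12) + 0.227·897·(T − 12) = 0
(59.6 + 1581.9 + 203.62) T = 59.6·165 + 1581.9·12 + 203.62·12
T = 31260 / 1845.1 = 16.9 °C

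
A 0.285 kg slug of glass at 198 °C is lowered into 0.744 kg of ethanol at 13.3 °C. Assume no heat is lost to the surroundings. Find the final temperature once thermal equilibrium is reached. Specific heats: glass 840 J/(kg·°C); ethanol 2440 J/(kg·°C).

Energy conservation, ΣQ = 0:
0.285×840×(T − 198) + 0.744×2440×(T − 13.3) = 0
239.4(T − 198) + 1815.4(T − 13.3) = 0
2054.8 T = 71545
T = 71545 / 2054.8 = 34.8 °C

T_f ≈ 34.8 °C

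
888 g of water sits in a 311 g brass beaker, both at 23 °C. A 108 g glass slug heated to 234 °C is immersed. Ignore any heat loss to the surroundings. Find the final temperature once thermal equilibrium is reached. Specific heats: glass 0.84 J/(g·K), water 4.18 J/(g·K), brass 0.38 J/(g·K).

T_f ≈ 27.9 °C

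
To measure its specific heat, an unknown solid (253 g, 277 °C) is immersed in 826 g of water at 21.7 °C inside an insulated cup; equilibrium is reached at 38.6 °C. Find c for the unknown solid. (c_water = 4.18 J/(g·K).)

m_s c (T_s − T_f) = m_water c_water (T_f − T_0):
253·c·(277 − 38.6) = 826·4.18·(38.6 − 21.7)
60315 c = 58350  ⇒  c ≈ 0.9674 J/(g·K)

c ≈ 0.967 J/(g·K)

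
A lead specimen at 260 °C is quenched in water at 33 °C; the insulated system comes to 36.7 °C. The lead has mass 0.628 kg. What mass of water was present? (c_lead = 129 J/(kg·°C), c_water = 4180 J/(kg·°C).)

Heat lost by the lead = heat gained by the water:
0.628×129×(260 − 36.7) = m×4180×(36.7 − 33)
15466 m = 18090  ⇒  m ≈ 1.17 kg

m ≈ 1.17 kg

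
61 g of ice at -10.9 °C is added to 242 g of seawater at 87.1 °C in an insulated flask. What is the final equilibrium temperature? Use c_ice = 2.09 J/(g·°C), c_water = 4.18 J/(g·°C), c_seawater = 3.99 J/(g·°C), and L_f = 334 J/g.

Conservation of energy gives ΣQ = 0:
ice -10.9→0 °C: 61·2.09·10.9 = 1389.6; latent heat to melt: 61·334 = 20374; warm the meltwater: 254.98 T; seawater cools: 242·3.99·(T − 87.1) = 965.58(T − 87.1)
1220.6 T = 84102 − 21764 = 62338
T ≈ 51.07 °C. Since T > 0 °C, the all-ice-melts assumption holds.

T_f ≈ 51.1 °C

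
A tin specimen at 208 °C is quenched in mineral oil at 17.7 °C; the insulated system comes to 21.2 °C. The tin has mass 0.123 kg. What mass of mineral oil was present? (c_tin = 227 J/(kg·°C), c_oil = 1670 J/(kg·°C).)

m ≈ 0.892 kg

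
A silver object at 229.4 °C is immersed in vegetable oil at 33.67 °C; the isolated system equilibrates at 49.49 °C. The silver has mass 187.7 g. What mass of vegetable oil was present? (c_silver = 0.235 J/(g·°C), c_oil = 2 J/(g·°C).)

m ≈ 251 g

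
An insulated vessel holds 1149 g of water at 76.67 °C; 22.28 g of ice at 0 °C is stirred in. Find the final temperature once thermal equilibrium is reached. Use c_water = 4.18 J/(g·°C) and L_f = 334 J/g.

T_f ≈ 73.7 °C

Heat gained plus heat lost sum to zero:
melt ice: 22.28·334 = 7441.5
  warm the meltwater: 93.13 T
  water cools: 1149·4.18·(T − 76.67) = 4802.8(T − 76.67)
4896 T = 368232 − 7441.5 = 360791
T ≈ 73.69 °C (positive, so assuming full melt was valid).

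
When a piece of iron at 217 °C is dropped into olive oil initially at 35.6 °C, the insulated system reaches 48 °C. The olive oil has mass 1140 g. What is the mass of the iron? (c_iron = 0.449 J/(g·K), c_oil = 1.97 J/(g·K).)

m ≈ 367 g

|Q_iron| = |Q_oil|:
m·0.449·(217 − 48) = 1140·1.97·(48 − 35.6)
75.88 m = 27848  ⇒  m ≈ 367 g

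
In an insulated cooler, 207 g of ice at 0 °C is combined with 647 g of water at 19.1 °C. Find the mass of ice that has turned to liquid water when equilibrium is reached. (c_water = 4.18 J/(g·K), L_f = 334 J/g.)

m_melted ≈ 155 g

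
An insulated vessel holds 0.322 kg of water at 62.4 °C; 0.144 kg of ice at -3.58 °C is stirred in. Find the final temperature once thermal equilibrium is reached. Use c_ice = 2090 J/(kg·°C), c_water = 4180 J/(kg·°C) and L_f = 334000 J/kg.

T_f ≈ 17.9 °C

Heat gained plus heat lost sum to zero:
ice -3.58→0 °C: 0.144·2090·3.58 = 1077.4; melt ice: 0.144·334000 = 48096; meltwater 0→T: 0.144·4180·T = 601.92 T; water: 1346(T − 62.4)
1947.9 T = 83988 − 49173 = 34814
T ≈ 17.87 °C. Since T > 0 °C, the all-ice-melts assumption holds.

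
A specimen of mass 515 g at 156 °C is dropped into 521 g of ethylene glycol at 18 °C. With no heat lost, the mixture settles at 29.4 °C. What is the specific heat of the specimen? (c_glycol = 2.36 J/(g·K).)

Net heat exchanged in the isolated system is zero:
515×c×(29.4 − 156) + 521×2.36×(29.4 − 18) = 0
-65199 c = -14017
c = -14017/-65199 ≈ 0.215 J/(g·K)

c ≈ 0.215 J/(g·K)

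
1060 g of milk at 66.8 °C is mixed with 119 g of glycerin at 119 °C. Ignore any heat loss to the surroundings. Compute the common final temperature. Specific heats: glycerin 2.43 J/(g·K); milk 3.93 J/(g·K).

Heat lost by the glycerin equals heat gained by the milk:
119·2.43·(119 − T) = 1060·3.93·(T − 66.8)
289.17(119 − T) = 4165.8(T − 66.8)
4455 T = 312687  ⇒  T ≈ 70.19 °C

T_f ≈ 70.2 °C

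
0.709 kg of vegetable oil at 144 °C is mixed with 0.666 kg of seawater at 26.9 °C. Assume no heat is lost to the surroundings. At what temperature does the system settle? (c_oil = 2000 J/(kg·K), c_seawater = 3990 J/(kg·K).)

With ΣQ=0 the equilibrium temperature is the m·c-weighted mean:
T_f = (1418·144 + 2657.3·26.9) / (1418 + 2657.3)
    = 275674 / 4075.3 ≈ 67.64 °C

T_f ≈ 67.6 °C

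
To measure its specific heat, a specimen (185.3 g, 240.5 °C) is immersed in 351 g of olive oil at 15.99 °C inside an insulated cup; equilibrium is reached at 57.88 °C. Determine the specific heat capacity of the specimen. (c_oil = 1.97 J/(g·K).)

c ≈ 0.856 J/(g·K)

m_s c (T_s − T_f) = m_oil c_oil (T_f − T_0):
185.3·c·(240.5 − 57.88) = 351·1.97·(57.88 − 15.99)
33839 c = 28966  ⇒  c ≈ 0.856 J/(g·K)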